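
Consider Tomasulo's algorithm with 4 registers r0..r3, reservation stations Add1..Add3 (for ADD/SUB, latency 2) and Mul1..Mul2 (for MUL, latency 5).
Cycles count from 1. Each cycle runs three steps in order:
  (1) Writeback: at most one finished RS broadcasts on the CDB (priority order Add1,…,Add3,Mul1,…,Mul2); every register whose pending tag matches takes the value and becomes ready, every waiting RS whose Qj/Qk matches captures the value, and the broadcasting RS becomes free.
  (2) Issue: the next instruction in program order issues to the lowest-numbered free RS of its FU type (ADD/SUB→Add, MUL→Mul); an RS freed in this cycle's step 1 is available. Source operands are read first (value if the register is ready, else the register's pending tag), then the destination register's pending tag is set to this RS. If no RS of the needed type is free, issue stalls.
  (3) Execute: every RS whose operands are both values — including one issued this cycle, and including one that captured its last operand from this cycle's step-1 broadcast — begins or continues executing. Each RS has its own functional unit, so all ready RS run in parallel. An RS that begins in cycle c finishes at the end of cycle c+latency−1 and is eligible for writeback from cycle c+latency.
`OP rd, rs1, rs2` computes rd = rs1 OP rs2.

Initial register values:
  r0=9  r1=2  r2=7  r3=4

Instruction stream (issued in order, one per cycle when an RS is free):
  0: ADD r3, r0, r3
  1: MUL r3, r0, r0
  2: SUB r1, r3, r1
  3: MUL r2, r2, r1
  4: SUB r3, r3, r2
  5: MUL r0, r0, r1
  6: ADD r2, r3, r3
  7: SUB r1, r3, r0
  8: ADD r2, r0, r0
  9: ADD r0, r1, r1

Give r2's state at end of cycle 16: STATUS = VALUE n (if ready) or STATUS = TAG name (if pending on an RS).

STATUS = TAG Add3

  c1: issue ADD r3<-Add1  regs: r0:9,r1:2,r2:7,r3:Add1
  c2: issue MUL r3<-Mul1  regs: r0:9,r1:2,r2:7,r3:Mul1
  c3: CDB Add1=13; issue SUB r1<-Add1  regs: r0:9,r1:Add1,r2:7,r3:Mul1
  c4: issue MUL r2<-Mul2  regs: r0:9,r1:Add1,r2:Mul2,r3:Mul1
  c5: issue SUB r3<-Add2  regs: r0:9,r1:Add1,r2:Mul2,r3:Add2
  c6: stall  regs: r0:9,r1:Add1,r2:Mul2,r3:Add2
  c7: CDB Mul1=81; issue MUL r0<-Mul1  regs: r0:Mul1,r1:Add1,r2:Mul2,r3:Add2
  c8: issue ADD r2<-Add3  regs: r0:Mul1,r1:Add1,r2:Add3,r3:Add2
  c9: CDB Add1=79; issue SUB r1<-Add1  regs: r0:Mul1,r1:Add1,r2:Add3,r3:Add2
  c10: stall  regs: r0:Mul1,r1:Add1,r2:Add3,r3:Add2
  c11: stall  regs: r0:Mul1,r1:Add1,r2:Add3,r3:Add2
  c12: stall  regs: r0:Mul1,r1:Add1,r2:Add3,r3:Add2
  c13: stall  regs: r0:Mul1,r1:Add1,r2:Add3,r3:Add2
  c14: CDB Mul1=711; stall  regs: r0:711,r1:Add1,r2:Add3,r3:Add2
  c15: CDB Mul2=553; stall  regs: r0:711,r1:Add1,r2:Add3,r3:Add2
  c16: stall  regs: r0:711,r1:Add1,r2:Add3,r3:Add2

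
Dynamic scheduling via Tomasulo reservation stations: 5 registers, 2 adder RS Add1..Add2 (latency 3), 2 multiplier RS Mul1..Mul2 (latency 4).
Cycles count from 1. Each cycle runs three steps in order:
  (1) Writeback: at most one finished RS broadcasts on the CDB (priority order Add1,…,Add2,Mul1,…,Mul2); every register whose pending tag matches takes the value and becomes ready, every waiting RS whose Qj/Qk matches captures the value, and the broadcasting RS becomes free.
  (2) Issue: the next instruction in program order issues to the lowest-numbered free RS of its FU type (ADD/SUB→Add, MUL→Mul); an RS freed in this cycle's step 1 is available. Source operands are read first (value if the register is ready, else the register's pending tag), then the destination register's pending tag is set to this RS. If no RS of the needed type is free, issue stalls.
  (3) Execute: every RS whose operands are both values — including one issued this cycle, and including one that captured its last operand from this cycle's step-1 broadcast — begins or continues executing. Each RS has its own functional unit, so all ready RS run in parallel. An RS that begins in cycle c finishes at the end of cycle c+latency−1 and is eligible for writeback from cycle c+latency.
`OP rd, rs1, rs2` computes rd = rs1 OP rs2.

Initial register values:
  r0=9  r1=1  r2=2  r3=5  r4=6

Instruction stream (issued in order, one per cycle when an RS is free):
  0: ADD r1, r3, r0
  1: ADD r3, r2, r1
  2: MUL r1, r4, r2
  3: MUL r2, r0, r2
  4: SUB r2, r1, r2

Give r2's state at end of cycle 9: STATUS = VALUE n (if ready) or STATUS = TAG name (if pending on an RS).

  c1: issue ADD r1<-Add1  regs: r0:9,r1:Add1,r2:2,r3:5,r4:6
  c2: issue ADD r3<-Add2  regs: r0:9,r1:Add1,r2:2,r3:Add2,r4:6
  c3: issue MUL r1<-Mul1  regs: r0:9,r1:Mul1,r2:2,r3:Add2,r4:6
  c4: CDB Add1=14; issue MUL r2<-Mul2  regs: r0:9,r1:Mul1,r2:Mul2,r3:Add2,r4:6
  c5: issue SUB r2<-Add1  regs: r0:9,r1:Mul1,r2:Add1,r3:Add2,r4:6
  c6: -  regs: r0:9,r1:Mul1,r2:Add1,r3:Add2,r4:6
  c7: CDB Add2=16  regs: r0:9,r1:Mul1,r2:Add1,r3:16,r4:6
  c8: CDB Mul1=12  regs: r0:9,r1:12,r2:Add1,r3:16,r4:6
  c9: CDB Mul2=18  regs: r0:9,r1:12,r2:Add1,r3:16,r4:6

STATUS = TAG Add1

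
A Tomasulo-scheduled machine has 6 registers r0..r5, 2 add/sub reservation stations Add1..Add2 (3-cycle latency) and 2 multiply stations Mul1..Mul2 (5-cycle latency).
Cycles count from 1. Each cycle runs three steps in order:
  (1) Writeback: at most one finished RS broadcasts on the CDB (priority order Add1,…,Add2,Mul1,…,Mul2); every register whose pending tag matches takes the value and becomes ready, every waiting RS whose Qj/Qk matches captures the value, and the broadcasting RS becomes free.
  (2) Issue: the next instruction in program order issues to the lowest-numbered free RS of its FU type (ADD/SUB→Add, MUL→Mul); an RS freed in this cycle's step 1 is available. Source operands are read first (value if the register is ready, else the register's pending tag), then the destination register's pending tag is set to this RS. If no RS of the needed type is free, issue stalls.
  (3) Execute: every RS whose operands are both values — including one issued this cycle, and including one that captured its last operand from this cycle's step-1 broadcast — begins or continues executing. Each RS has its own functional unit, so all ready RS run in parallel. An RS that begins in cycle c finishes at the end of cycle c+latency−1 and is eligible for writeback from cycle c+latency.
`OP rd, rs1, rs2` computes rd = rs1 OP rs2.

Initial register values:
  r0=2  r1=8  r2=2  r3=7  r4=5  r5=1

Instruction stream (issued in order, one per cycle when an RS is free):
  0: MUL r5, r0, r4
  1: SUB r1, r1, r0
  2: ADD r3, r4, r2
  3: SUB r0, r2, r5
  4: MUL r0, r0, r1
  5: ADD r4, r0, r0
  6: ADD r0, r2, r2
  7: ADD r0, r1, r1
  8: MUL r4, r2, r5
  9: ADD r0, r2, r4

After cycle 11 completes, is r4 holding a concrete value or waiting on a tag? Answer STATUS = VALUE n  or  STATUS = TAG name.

  c1: issue MUL r5<-Mul1  regs: r0:2,r1:8,r2:2,r3:7,r4:5,r5:Mul1
  c2: issue SUB r1<-Add1  regs: r0:2,r1:Add1,r2:2,r3:7,r4:5,r5:Mul1
  c3: issue ADD r3<-Add2  regs: r0:2,r1:Add1,r2:2,r3:Add2,r4:5,r5:Mul1
  c4: stall  regs: r0:2,r1:Add1,r2:2,r3:Add2,r4:5,r5:Mul1
  c5: CDB Add1=6; issue SUB r0<-Add1  regs: r0:Add1,r1:6,r2:2,r3:Add2,r4:5,r5:Mul1
  c6: CDB Add2=7; issue MUL r0<-Mul2  regs: r0:Mul2,r1:6,r2:2,r3:7,r4:5,r5:Mul1
  c7: CDB Mul1=10; issue ADD r4<-Add2  regs: r0:Mul2,r1:6,r2:2,r3:7,r4:Add2,r5:10
  c8: stall  regs: r0:Mul2,r1:6,r2:2,r3:7,r4:Add2,r5:10
  c9: stall  regs: r0:Mul2,r1:6,r2:2,r3:7,r4:Add2,r5:10
  c10: CDB Add1=-8; issue ADD r0<-Add1  regs: r0:Add1,r1:6,r2:2,r3:7,r4:Add2,r5:10
  c11: stall  regs: r0:Add1,r1:6,r2:2,r3:7,r4:Add2,r5:10

STATUS = TAG Add2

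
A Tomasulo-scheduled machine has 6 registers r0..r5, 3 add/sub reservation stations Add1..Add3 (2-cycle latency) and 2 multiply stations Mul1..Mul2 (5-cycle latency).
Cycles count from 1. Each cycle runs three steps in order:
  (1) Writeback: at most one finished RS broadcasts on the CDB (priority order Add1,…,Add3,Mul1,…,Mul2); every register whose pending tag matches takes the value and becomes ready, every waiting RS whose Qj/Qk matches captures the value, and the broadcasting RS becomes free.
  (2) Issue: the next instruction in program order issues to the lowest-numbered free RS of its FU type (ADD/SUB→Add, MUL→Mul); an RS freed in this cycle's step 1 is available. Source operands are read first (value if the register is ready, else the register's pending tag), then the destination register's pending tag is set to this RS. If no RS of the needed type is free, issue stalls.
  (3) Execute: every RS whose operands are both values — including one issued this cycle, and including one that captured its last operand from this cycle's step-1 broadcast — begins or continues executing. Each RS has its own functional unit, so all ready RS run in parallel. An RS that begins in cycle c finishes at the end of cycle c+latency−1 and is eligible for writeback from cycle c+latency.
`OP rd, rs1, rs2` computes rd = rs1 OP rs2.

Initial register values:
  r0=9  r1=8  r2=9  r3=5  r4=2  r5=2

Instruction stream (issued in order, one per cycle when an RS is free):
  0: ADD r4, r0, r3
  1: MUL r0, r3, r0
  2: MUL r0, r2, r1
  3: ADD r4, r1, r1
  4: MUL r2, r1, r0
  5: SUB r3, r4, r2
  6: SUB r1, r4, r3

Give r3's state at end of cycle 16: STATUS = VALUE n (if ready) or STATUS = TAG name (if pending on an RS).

c1: issue ADD r4<-Add1 | r0:9,r1:8,r2:9,r3:5,r4:Add1,r5:2
c2: issue MUL r0<-Mul1 | r0:Mul1,r1:8,r2:9,r3:5,r4:Add1,r5:2
c3: CDB Add1=14; issue MUL r0<-Mul2 | r0:Mul2,r1:8,r2:9,r3:5,r4:14,r5:2
c4: issue ADD r4<-Add1 | r0:Mul2,r1:8,r2:9,r3:5,r4:Add1,r5:2
c5: stall | r0:Mul2,r1:8,r2:9,r3:5,r4:Add1,r5:2
c6: CDB Add1=16; stall | r0:Mul2,r1:8,r2:9,r3:5,r4:16,r5:2
c7: CDB Mul1=45; issue MUL r2<-Mul1 | r0:Mul2,r1:8,r2:Mul1,r3:5,r4:16,r5:2
c8: CDB Mul2=72; issue SUB r3<-Add1 | r0:72,r1:8,r2:Mul1,r3:Add1,r4:16,r5:2
c9: issue SUB r1<-Add2 | r0:72,r1:Add2,r2:Mul1,r3:Add1,r4:16,r5:2
c10: - | r0:72,r1:Add2,r2:Mul1,r3:Add1,r4:16,r5:2
c11: - | r0:72,r1:Add2,r2:Mul1,r3:Add1,r4:16,r5:2
c12: - | r0:72,r1:Add2,r2:Mul1,r3:Add1,r4:16,r5:2
c13: CDB Mul1=576 | r0:72,r1:Add2,r2:576,r3:Add1,r4:16,r5:2
c14: - | r0:72,r1:Add2,r2:576,r3:Add1,r4:16,r5:2
c15: CDB Add1=-560 | r0:72,r1:Add2,r2:576,r3:-560,r4:16,r5:2
c16: - | r0:72,r1:Add2,r2:576,r3:-560,r4:16,r5:2

STATUS = VALUE -560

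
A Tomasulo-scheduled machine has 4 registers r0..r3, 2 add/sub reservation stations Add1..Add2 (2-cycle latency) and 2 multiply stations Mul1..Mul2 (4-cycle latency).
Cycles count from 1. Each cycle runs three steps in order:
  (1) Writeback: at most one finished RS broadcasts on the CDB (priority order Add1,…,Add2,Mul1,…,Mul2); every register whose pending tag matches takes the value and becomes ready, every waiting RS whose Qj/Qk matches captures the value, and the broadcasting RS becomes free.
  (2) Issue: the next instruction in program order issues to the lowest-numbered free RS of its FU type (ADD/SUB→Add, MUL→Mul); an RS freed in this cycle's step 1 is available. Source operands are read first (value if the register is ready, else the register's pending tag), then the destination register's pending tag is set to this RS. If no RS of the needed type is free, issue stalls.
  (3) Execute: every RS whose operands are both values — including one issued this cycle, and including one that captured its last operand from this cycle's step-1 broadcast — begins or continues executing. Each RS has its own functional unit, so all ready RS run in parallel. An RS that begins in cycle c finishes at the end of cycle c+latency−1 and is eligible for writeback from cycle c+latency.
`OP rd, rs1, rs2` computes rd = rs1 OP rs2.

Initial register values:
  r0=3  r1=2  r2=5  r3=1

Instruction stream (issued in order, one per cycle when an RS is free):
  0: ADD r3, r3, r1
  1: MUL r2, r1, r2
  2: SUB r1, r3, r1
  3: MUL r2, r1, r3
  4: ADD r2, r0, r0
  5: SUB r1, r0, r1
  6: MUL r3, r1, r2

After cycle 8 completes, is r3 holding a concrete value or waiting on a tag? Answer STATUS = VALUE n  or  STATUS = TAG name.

STATUS = TAG Mul1

c1: issue ADD r3<-Add1 | r0:3,r1:2,r2:5,r3:Add1
c2: issue MUL r2<-Mul1 | r0:3,r1:2,r2:Mul1,r3:Add1
c3: CDB Add1=3; issue SUB r1<-Add1 | r0:3,r1:Add1,r2:Mul1,r3:3
c4: issue MUL r2<-Mul2 | r0:3,r1:Add1,r2:Mul2,r3:3
c5: CDB Add1=1; issue ADD r2<-Add1 | r0:3,r1:1,r2:Add1,r3:3
c6: CDB Mul1=10; issue SUB r1<-Add2 | r0:3,r1:Add2,r2:Add1,r3:3
c7: CDB Add1=6; issue MUL r3<-Mul1 | r0:3,r1:Add2,r2:6,r3:Mul1
c8: CDB Add2=2 | r0:3,r1:2,r2:6,r3:Mul1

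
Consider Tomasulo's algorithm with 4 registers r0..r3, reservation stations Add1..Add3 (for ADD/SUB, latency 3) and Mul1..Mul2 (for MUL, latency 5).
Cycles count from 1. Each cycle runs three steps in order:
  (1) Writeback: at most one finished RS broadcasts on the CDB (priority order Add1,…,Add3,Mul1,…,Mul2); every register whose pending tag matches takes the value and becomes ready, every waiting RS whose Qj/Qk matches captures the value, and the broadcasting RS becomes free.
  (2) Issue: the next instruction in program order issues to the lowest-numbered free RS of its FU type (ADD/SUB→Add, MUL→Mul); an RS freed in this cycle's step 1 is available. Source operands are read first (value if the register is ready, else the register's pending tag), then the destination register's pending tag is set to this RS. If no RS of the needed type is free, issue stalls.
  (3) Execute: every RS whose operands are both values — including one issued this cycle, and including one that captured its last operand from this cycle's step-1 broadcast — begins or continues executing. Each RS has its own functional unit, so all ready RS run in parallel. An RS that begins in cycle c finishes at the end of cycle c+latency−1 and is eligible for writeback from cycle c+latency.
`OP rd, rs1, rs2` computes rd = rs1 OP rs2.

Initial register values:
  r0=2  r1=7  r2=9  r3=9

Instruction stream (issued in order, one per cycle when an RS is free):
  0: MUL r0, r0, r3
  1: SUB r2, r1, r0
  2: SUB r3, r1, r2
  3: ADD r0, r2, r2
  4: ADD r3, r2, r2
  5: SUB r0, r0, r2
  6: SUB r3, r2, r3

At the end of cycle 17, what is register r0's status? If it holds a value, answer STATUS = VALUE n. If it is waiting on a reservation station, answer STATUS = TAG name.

STATUS = VALUE -11

  c1: issue MUL r0<-Mul1  regs: r0:Mul1,r1:7,r2:9,r3:9
  c2: issue SUB r2<-Add1  regs: r0:Mul1,r1:7,r2:Add1,r3:9
  c3: issue SUB r3<-Add2  regs: r0:Mul1,r1:7,r2:Add1,r3:Add2
  c4: issue ADD r0<-Add3  regs: r0:Add3,r1:7,r2:Add1,r3:Add2
  c5: stall  regs: r0:Add3,r1:7,r2:Add1,r3:Add2
  c6: CDB Mul1=18; stall  regs: r0:Add3,r1:7,r2:Add1,r3:Add2
  c7: stall  regs: r0:Add3,r1:7,r2:Add1,r3:Add2
  c8: stall  regs: r0:Add3,r1:7,r2:Add1,r3:Add2
  c9: CDB Add1=-11; issue ADD r3<-Add1  regs: r0:Add3,r1:7,r2:-11,r3:Add1
  c10: stall  regs: r0:Add3,r1:7,r2:-11,r3:Add1
  c11: stall  regs: r0:Add3,r1:7,r2:-11,r3:Add1
  c12: CDB Add1=-22; issue SUB r0<-Add1  regs: r0:Add1,r1:7,r2:-11,r3:-22
  c13: CDB Add2=18; issue SUB r3<-Add2  regs: r0:Add1,r1:7,r2:-11,r3:Add2
  c14: CDB Add3=-22  regs: r0:Add1,r1:7,r2:-11,r3:Add2
  c15: -  regs: r0:Add1,r1:7,r2:-11,r3:Add2
  c16: CDB Add2=11  regs: r0:Add1,r1:7,r2:-11,r3:11
  c17: CDB Add1=-11  regs: r0:-11,r1:7,r2:-11,r3:11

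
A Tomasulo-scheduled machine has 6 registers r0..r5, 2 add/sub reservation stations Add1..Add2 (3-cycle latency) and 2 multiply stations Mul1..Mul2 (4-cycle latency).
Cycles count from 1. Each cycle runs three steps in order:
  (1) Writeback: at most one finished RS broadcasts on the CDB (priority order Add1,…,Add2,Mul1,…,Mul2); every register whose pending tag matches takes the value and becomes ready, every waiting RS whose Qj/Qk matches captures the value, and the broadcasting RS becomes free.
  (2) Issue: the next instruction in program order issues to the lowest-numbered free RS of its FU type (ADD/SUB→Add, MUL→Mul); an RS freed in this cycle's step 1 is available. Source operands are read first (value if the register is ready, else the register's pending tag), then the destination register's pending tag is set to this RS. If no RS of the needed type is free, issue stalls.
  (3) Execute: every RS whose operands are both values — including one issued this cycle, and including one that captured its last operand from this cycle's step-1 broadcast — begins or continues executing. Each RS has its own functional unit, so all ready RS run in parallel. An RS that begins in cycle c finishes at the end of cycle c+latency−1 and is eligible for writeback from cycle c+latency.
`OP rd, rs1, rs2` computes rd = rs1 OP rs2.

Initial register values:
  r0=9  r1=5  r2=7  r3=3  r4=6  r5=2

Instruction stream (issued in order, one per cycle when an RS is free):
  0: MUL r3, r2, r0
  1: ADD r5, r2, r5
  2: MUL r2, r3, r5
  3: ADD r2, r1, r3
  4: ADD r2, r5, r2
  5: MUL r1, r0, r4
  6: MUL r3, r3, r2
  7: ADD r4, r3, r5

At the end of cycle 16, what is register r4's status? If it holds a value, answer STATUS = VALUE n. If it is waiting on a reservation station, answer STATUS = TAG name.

  c1: issue MUL r3<-Mul1  regs: r0:9,r1:5,r2:7,r3:Mul1,r4:6,r5:2
  c2: issue ADD r5<-Add1  regs: r0:9,r1:5,r2:7,r3:Mul1,r4:6,r5:Add1
  c3: issue MUL r2<-Mul2  regs: r0:9,r1:5,r2:Mul2,r3:Mul1,r4:6,r5:Add1
  c4: issue ADD r2<-Add2  regs: r0:9,r1:5,r2:Add2,r3:Mul1,r4:6,r5:Add1
  c5: CDB Add1=9; issue ADD r2<-Add1  regs: r0:9,r1:5,r2:Add1,r3:Mul1,r4:6,r5:9
  c6: CDB Mul1=63; issue MUL r1<-Mul1  regs: r0:9,r1:Mul1,r2:Add1,r3:63,r4:6,r5:9
  c7: stall  regs: r0:9,r1:Mul1,r2:Add1,r3:63,r4:6,r5:9
  c8: stall  regs: r0:9,r1:Mul1,r2:Add1,r3:63,r4:6,r5:9
  c9: CDB Add2=68; stall  regs: r0:9,r1:Mul1,r2:Add1,r3:63,r4:6,r5:9
  c10: CDB Mul1=54; issue MUL r3<-Mul1  regs: r0:9,r1:54,r2:Add1,r3:Mul1,r4:6,r5:9
  c11: CDB Mul2=567; issue ADD r4<-Add2  regs: r0:9,r1:54,r2:Add1,r3:Mul1,r4:Add2,r5:9
  c12: CDB Add1=77  regs: r0:9,r1:54,r2:77,r3:Mul1,r4:Add2,r5:9
  c13: -  regs: r0:9,r1:54,r2:77,r3:Mul1,r4:Add2,r5:9
  c14: -  regs: r0:9,r1:54,r2:77,r3:Mul1,r4:Add2,r5:9
  c15: -  regs: r0:9,r1:54,r2:77,r3:Mul1,r4:Add2,r5:9
  c16: CDB Mul1=4851  regs: r0:9,r1:54,r2:77,r3:4851,r4:Add2,r5:9

STATUS = TAG Add2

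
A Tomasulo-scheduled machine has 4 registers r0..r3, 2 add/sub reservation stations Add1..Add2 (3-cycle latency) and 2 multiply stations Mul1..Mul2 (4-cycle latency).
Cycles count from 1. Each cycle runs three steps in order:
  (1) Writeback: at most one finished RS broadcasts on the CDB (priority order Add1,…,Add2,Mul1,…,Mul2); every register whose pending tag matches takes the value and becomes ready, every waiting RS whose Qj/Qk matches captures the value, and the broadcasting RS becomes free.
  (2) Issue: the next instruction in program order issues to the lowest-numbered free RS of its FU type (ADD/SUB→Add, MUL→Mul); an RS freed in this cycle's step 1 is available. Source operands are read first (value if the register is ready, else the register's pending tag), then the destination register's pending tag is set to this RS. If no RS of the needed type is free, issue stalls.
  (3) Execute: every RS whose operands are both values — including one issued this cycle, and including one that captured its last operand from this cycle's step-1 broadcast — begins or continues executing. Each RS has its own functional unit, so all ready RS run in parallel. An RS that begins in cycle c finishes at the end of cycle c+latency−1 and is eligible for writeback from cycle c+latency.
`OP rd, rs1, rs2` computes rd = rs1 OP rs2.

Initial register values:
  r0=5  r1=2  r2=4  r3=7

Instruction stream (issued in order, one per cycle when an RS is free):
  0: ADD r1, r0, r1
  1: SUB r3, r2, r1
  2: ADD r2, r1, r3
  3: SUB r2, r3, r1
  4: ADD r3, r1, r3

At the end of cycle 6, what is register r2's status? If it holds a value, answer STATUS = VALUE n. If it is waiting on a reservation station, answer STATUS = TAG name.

cycle 1: issue ADD r1<-Add1 // r0:5,r1:Add1,r2:4,r3:7
cycle 2: issue SUB r3<-Add2 // r0:5,r1:Add1,r2:4,r3:Add2
cycle 3: stall // r0:5,r1:Add1,r2:4,r3:Add2
cycle 4: CDB Add1=7; issue ADD r2<-Add1 // r0:5,r1:7,r2:Add1,r3:Add2
cycle 5: stall // r0:5,r1:7,r2:Add1,r3:Add2
cycle 6: stall // r0:5,r1:7,r2:Add1,r3:Add2

STATUS = TAG Add1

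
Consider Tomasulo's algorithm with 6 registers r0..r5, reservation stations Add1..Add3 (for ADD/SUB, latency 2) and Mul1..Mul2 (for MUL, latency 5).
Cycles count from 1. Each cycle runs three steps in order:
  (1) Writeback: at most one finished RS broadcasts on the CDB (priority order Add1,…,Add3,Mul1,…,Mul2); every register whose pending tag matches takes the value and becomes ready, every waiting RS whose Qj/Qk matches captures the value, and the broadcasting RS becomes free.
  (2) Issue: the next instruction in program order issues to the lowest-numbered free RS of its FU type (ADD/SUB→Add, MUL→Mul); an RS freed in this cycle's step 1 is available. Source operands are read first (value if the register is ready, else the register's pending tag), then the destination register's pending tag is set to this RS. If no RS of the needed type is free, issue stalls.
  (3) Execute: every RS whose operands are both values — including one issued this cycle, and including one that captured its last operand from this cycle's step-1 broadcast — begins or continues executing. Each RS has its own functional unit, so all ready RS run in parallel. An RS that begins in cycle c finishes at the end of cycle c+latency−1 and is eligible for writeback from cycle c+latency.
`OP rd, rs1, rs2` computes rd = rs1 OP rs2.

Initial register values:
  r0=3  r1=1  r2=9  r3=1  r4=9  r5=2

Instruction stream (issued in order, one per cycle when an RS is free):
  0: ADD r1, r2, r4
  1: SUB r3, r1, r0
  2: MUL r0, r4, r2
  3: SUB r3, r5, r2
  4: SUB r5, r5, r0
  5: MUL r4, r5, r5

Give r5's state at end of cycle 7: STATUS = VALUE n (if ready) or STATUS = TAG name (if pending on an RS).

STATUS = TAG Add2

cycle 1: issue ADD r1<-Add1 // r0:3,r1:Add1,r2:9,r3:1,r4:9,r5:2
cycle 2: issue SUB r3<-Add2 // r0:3,r1:Add1,r2:9,r3:Add2,r4:9,r5:2
cycle 3: CDB Add1=18; issue MUL r0<-Mul1 // r0:Mul1,r1:18,r2:9,r3:Add2,r4:9,r5:2
cycle 4: issue SUB r3<-Add1 // r0:Mul1,r1:18,r2:9,r3:Add1,r4:9,r5:2
cycle 5: CDB Add2=15; issue SUB r5<-Add2 // r0:Mul1,r1:18,r2:9,r3:Add1,r4:9,r5:Add2
cycle 6: CDB Add1=-7; issue MUL r4<-Mul2 // r0:Mul1,r1:18,r2:9,r3:-7,r4:Mul2,r5:Add2
cycle 7: - // r0:Mul1,r1:18,r2:9,r3:-7,r4:Mul2,r5:Add2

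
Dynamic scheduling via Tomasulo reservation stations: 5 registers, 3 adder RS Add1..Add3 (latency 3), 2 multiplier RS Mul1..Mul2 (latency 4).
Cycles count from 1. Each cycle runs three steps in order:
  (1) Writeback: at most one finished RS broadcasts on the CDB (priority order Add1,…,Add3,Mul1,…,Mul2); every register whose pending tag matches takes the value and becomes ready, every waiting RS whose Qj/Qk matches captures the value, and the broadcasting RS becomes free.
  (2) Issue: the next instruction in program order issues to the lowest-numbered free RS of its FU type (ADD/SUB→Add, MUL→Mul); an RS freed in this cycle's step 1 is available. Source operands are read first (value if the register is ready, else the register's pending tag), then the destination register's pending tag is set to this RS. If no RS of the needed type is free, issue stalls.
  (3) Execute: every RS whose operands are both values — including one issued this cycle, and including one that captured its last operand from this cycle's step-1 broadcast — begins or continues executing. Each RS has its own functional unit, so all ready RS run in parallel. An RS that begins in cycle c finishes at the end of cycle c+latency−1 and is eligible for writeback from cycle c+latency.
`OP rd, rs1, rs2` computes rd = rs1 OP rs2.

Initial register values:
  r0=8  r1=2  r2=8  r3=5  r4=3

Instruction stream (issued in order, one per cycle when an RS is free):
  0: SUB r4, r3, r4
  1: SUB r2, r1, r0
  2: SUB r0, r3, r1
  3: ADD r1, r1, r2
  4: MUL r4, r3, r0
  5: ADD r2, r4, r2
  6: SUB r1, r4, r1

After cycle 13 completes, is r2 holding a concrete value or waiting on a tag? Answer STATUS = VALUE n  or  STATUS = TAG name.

STATUS = VALUE 9

c1: issue SUB r4<-Add1 | r0:8,r1:2,r2:8,r3:5,r4:Add1
c2: issue SUB r2<-Add2 | r0:8,r1:2,r2:Add2,r3:5,r4:Add1
c3: issue SUB r0<-Add3 | r0:Add3,r1:2,r2:Add2,r3:5,r4:Add1
c4: CDB Add1=2; issue ADD r1<-Add1 | r0:Add3,r1:Add1,r2:Add2,r3:5,r4:2
c5: CDB Add2=-6; issue MUL r4<-Mul1 | r0:Add3,r1:Add1,r2:-6,r3:5,r4:Mul1
c6: CDB Add3=3; issue ADD r2<-Add2 | r0:3,r1:Add1,r2:Add2,r3:5,r4:Mul1
c7: issue SUB r1<-Add3 | r0:3,r1:Add3,r2:Add2,r3:5,r4:Mul1
c8: CDB Add1=-4 | r0:3,r1:Add3,r2:Add2,r3:5,r4:Mul1
c9: - | r0:3,r1:Add3,r2:Add2,r3:5,r4:Mul1
c10: CDB Mul1=15 | r0:3,r1:Add3,r2:Add2,r3:5,r4:15
c11: - | r0:3,r1:Add3,r2:Add2,r3:5,r4:15
c12: - | r0:3,r1:Add3,r2:Add2,r3:5,r4:15
c13: CDB Add2=9 | r0:3,r1:Add3,r2:9,r3:5,r4:15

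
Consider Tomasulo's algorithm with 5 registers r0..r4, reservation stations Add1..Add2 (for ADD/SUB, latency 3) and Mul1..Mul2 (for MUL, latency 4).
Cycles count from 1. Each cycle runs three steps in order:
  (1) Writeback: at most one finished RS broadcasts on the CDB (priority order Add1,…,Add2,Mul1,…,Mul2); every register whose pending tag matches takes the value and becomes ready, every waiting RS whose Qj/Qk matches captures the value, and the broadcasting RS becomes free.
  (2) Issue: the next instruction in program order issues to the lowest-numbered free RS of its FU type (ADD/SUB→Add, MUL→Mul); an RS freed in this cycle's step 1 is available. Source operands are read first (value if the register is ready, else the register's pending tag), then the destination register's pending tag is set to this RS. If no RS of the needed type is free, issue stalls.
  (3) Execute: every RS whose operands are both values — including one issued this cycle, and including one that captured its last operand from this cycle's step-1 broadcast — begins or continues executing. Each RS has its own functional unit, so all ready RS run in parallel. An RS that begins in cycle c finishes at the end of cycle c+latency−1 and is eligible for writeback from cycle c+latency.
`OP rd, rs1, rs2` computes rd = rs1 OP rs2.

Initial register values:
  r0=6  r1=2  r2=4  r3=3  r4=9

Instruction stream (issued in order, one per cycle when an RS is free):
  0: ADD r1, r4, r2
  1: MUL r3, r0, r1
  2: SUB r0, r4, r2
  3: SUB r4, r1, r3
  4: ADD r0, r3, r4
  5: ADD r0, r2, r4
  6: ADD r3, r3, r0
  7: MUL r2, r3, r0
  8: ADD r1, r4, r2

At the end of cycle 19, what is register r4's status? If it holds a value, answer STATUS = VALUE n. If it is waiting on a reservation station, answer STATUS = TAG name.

  c1: issue ADD r1<-Add1  regs: r0:6,r1:Add1,r2:4,r3:3,r4:9
  c2: issue MUL r3<-Mul1  regs: r0:6,r1:Add1,r2:4,r3:Mul1,r4:9
  c3: issue SUB r0<-Add2  regs: r0:Add2,r1:Add1,r2:4,r3:Mul1,r4:9
  c4: CDB Add1=13; issue SUB r4<-Add1  regs: r0:Add2,r1:13,r2:4,r3:Mul1,r4:Add1
  c5: stall  regs: r0:Add2,r1:13,r2:4,r3:Mul1,r4:Add1
  c6: CDB Add2=5; issue ADD r0<-Add2  regs: r0:Add2,r1:13,r2:4,r3:Mul1,r4:Add1
  c7: stall  regs: r0:Add2,r1:13,r2:4,r3:Mul1,r4:Add1
  c8: CDB Mul1=78; stall  regs: r0:Add2,r1:13,r2:4,r3:78,r4:Add1
  c9: stall  regs: r0:Add2,r1:13,r2:4,r3:78,r4:Add1
  c10: stall  regs: r0:Add2,r1:13,r2:4,r3:78,r4:Add1
  c11: CDB Add1=-65; issue ADD r0<-Add1  regs: r0:Add1,r1:13,r2:4,r3:78,r4:-65
  c12: stall  regs: r0:Add1,r1:13,r2:4,r3:78,r4:-65
  c13: stall  regs: r0:Add1,r1:13,r2:4,r3:78,r4:-65
  c14: CDB Add1=-61; issue ADD r3<-Add1  regs: r0:-61,r1:13,r2:4,r3:Add1,r4:-65
  c15: CDB Add2=13; issue MUL r2<-Mul1  regs: r0:-61,r1:13,r2:Mul1,r3:Add1,r4:-65
  c16: issue ADD r1<-Add2  regs: r0:-61,r1:Add2,r2:Mul1,r3:Add1,r4:-65
  c17: CDB Add1=17  regs: r0:-61,r1:Add2,r2:Mul1,r3:17,r4:-65
  c18: -  regs: r0:-61,r1:Add2,r2:Mul1,r3:17,r4:-65
  c19: -  regs: r0:-61,r1:Add2,r2:Mul1,r3:17,r4:-65

STATUS = VALUE -65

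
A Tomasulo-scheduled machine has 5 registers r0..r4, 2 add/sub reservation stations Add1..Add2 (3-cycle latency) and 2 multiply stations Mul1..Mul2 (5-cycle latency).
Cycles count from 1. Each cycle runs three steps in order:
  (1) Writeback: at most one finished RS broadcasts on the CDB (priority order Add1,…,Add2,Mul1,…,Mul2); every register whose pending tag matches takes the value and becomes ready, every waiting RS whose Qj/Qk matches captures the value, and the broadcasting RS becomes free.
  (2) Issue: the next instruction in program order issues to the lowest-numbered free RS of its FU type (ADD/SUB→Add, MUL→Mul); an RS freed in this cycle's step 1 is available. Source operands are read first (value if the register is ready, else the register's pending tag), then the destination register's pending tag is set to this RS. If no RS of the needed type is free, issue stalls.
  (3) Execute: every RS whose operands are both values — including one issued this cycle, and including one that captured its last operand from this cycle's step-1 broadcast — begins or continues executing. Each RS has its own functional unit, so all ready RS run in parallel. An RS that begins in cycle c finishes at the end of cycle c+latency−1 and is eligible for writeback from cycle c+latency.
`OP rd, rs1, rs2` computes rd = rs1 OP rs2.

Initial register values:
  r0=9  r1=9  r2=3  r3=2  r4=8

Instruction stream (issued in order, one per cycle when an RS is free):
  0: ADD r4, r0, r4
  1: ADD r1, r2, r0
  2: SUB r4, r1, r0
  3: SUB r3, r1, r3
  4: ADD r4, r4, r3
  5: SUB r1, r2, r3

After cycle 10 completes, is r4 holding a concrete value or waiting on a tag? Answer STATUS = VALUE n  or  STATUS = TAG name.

cycle 1: issue ADD r4<-Add1 // r0:9,r1:9,r2:3,r3:2,r4:Add1
cycle 2: issue ADD r1<-Add2 // r0:9,r1:Add2,r2:3,r3:2,r4:Add1
cycle 3: stall // r0:9,r1:Add2,r2:3,r3:2,r4:Add1
cycle 4: CDB Add1=17; issue SUB r4<-Add1 // r0:9,r1:Add2,r2:3,r3:2,r4:Add1
cycle 5: CDB Add2=12; issue SUB r3<-Add2 // r0:9,r1:12,r2:3,r3:Add2,r4:Add1
cycle 6: stall // r0:9,r1:12,r2:3,r3:Add2,r4:Add1
cycle 7: stall // r0:9,r1:12,r2:3,r3:Add2,r4:Add1
cycle 8: CDB Add1=3; issue ADD r4<-Add1 // r0:9,r1:12,r2:3,r3:Add2,r4:Add1
cycle 9: CDB Add2=10; issue SUB r1<-Add2 // r0:9,r1:Add2,r2:3,r3:10,r4:Add1
cycle 10: - // r0:9,r1:Add2,r2:3,r3:10,r4:Add1

STATUS = TAG Add1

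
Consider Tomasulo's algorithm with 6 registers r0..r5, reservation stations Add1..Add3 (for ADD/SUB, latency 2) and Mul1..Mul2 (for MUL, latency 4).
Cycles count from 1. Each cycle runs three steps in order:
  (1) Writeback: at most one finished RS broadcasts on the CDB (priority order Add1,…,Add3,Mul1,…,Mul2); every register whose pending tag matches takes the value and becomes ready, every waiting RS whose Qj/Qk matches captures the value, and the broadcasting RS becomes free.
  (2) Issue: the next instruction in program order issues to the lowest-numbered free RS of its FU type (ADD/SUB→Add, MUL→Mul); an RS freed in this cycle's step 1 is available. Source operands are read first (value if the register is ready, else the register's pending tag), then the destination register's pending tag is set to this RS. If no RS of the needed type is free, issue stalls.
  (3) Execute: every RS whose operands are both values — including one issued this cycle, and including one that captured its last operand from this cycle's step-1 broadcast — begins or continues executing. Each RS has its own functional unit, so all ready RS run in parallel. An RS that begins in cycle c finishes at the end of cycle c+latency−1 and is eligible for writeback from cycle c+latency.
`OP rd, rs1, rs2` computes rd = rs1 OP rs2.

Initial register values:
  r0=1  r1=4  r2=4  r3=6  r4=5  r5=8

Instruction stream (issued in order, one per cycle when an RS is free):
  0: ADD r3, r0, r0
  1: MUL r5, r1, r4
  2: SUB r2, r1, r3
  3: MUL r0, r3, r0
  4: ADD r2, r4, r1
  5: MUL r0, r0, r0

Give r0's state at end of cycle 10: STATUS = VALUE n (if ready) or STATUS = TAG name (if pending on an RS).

c1: issue ADD r3<-Add1 | r0:1,r1:4,r2:4,r3:Add1,r4:5,r5:8
c2: issue MUL r5<-Mul1 | r0:1,r1:4,r2:4,r3:Add1,r4:5,r5:Mul1
c3: CDB Add1=2; issue SUB r2<-Add1 | r0:1,r1:4,r2:Add1,r3:2,r4:5,r5:Mul1
c4: issue MUL r0<-Mul2 | r0:Mul2,r1:4,r2:Add1,r3:2,r4:5,r5:Mul1
c5: CDB Add1=2; issue ADD r2<-Add1 | r0:Mul2,r1:4,r2:Add1,r3:2,r4:5,r5:Mul1
c6: CDB Mul1=20; issue MUL r0<-Mul1 | r0:Mul1,r1:4,r2:Add1,r3:2,r4:5,r5:20
c7: CDB Add1=9 | r0:Mul1,r1:4,r2:9,r3:2,r4:5,r5:20
c8: CDB Mul2=2 | r0:Mul1,r1:4,r2:9,r3:2,r4:5,r5:20
c9: - | r0:Mul1,r1:4,r2:9,r3:2,r4:5,r5:20
c10: - | r0:Mul1,r1:4,r2:9,r3:2,r4:5,r5:20

STATUS = TAG Mul1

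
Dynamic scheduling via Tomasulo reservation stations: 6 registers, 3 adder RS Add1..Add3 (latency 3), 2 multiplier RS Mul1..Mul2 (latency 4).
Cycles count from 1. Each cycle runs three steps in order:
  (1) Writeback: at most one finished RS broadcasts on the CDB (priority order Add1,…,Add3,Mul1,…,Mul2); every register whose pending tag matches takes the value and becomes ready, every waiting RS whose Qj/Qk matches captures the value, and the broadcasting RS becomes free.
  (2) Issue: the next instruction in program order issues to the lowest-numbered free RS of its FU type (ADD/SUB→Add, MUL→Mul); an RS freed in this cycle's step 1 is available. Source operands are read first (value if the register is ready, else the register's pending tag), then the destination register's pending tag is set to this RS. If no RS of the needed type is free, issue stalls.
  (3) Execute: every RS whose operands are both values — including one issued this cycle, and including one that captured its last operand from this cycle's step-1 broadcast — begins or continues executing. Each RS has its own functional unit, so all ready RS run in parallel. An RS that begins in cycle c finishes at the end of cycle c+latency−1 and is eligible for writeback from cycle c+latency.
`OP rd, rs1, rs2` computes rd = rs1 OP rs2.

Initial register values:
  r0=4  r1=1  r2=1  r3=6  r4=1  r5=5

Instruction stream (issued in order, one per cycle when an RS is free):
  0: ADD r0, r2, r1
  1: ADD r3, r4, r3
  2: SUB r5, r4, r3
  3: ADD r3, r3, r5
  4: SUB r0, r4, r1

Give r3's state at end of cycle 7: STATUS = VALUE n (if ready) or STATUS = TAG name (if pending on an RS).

  c1: issue ADD r0<-Add1  regs: r0:Add1,r1:1,r2:1,r3:6,r4:1,r5:5
  c2: issue ADD r3<-Add2  regs: r0:Add1,r1:1,r2:1,r3:Add2,r4:1,r5:5
  c3: issue SUB r5<-Add3  regs: r0:Add1,r1:1,r2:1,r3:Add2,r4:1,r5:Add3
  c4: CDB Add1=2; issue ADD r3<-Add1  regs: r0:2,r1:1,r2:1,r3:Add1,r4:1,r5:Add3
  c5: CDB Add2=7; issue SUB r0<-Add2  regs: r0:Add2,r1:1,r2:1,r3:Add1,r4:1,r5:Add3
  c6: -  regs: r0:Add2,r1:1,r2:1,r3:Add1,r4:1,r5:Add3
  c7: -  regs: r0:Add2,r1:1,r2:1,r3:Add1,r4:1,r5:Add3

STATUS = TAG Add1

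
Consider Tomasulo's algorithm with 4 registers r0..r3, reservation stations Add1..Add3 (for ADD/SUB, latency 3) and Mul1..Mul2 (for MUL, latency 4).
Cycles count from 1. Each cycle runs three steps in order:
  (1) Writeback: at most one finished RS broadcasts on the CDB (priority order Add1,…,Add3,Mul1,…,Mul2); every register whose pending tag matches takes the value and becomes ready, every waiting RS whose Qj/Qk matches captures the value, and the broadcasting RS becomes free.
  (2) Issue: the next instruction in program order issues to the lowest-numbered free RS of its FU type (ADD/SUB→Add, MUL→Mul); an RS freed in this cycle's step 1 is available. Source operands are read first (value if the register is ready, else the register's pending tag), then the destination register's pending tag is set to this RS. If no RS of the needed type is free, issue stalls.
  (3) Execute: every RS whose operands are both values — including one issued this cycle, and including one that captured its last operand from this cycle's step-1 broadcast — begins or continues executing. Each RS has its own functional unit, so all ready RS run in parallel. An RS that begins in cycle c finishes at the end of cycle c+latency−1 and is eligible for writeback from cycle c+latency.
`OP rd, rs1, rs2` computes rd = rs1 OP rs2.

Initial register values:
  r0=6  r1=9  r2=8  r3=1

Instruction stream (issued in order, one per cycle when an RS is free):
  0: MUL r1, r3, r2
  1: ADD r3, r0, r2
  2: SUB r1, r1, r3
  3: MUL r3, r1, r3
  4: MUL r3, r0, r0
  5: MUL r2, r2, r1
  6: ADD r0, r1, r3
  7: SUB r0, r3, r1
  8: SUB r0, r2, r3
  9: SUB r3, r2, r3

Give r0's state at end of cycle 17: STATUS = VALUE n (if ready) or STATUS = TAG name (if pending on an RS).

cycle 1: issue MUL r1<-Mul1 // r0:6,r1:Mul1,r2:8,r3:1
cycle 2: issue ADD r3<-Add1 // r0:6,r1:Mul1,r2:8,r3:Add1
cycle 3: issue SUB r1<-Add2 // r0:6,r1:Add2,r2:8,r3:Add1
cycle 4: issue MUL r3<-Mul2 // r0:6,r1:Add2,r2:8,r3:Mul2
cycle 5: CDB Add1=14; stall // r0:6,r1:Add2,r2:8,r3:Mul2
cycle 6: CDB Mul1=8; issue MUL r3<-Mul1 // r0:6,r1:Add2,r2:8,r3:Mul1
cycle 7: stall // r0:6,r1:Add2,r2:8,r3:Mul1
cycle 8: stall // r0:6,r1:Add2,r2:8,r3:Mul1
cycle 9: CDB Add2=-6; stall // r0:6,r1:-6,r2:8,r3:Mul1
cycle 10: CDB Mul1=36; issue MUL r2<-Mul1 // r0:6,r1:-6,r2:Mul1,r3:36
cycle 11: issue ADD r0<-Add1 // r0:Add1,r1:-6,r2:Mul1,r3:36
cycle 12: issue SUB r0<-Add2 // r0:Add2,r1:-6,r2:Mul1,r3:36
cycle 13: CDB Mul2=-84; issue SUB r0<-Add3 // r0:Add3,r1:-6,r2:Mul1,r3:36
cycle 14: CDB Add1=30; issue SUB r3<-Add1 // r0:Add3,r1:-6,r2:Mul1,r3:Add1
cycle 15: CDB Add2=42 // r0:Add3,r1:-6,r2:Mul1,r3:Add1
cycle 16: CDB Mul1=-48 // r0:Add3,r1:-6,r2:-48,r3:Add1
cycle 17: - // r0:Add3,r1:-6,r2:-48,r3:Add1

STATUS = TAG Add3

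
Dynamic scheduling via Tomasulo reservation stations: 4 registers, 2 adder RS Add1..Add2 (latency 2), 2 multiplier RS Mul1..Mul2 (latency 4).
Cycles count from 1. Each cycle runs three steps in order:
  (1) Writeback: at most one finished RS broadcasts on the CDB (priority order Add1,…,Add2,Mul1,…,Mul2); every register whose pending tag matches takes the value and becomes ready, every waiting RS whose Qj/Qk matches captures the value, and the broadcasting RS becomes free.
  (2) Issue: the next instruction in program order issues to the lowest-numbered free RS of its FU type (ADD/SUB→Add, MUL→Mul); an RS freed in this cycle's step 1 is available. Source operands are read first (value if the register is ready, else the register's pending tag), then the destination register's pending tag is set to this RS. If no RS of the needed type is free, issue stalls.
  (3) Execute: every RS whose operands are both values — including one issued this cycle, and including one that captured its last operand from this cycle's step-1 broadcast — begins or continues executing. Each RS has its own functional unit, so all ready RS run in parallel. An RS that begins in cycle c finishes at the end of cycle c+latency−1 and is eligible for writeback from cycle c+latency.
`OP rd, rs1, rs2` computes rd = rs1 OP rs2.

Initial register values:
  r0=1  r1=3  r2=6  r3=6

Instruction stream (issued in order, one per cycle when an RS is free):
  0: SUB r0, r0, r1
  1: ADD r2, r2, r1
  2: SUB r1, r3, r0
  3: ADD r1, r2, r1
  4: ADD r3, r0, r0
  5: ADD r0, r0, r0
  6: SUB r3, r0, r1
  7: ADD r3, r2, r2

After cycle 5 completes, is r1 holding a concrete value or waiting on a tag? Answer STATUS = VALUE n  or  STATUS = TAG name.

STATUS = TAG Add2

c1: issue SUB r0<-Add1 | r0:Add1,r1:3,r2:6,r3:6
c2: issue ADD r2<-Add2 | r0:Add1,r1:3,r2:Add2,r3:6
c3: CDB Add1=-2; issue SUB r1<-Add1 | r0:-2,r1:Add1,r2:Add2,r3:6
c4: CDB Add2=9; issue ADD r1<-Add2 | r0:-2,r1:Add2,r2:9,r3:6
c5: CDB Add1=8; issue ADD r3<-Add1 | r0:-2,r1:Add2,r2:9,r3:Add1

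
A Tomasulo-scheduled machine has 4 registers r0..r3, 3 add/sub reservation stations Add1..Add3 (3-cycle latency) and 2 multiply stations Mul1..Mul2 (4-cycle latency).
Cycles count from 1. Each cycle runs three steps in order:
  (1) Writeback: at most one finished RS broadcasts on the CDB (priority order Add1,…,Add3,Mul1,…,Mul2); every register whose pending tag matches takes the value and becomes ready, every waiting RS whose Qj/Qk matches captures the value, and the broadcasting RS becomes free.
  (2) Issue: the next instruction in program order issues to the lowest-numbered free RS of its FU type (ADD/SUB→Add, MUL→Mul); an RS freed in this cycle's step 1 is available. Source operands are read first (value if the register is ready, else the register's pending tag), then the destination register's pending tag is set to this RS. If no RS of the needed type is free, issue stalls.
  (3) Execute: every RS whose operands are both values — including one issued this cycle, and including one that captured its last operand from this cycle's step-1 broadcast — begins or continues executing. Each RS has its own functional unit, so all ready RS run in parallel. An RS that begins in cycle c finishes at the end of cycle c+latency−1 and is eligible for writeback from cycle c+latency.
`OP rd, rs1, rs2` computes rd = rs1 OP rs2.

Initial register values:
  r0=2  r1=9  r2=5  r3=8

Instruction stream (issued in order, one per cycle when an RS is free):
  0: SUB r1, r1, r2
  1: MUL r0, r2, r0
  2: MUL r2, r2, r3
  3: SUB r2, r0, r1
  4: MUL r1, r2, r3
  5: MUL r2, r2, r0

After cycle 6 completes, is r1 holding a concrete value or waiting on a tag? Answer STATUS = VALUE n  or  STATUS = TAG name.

  c1: issue SUB r1<-Add1  regs: r0:2,r1:Add1,r2:5,r3:8
  c2: issue MUL r0<-Mul1  regs: r0:Mul1,r1:Add1,r2:5,r3:8
  c3: issue MUL r2<-Mul2  regs: r0:Mul1,r1:Add1,r2:Mul2,r3:8
  c4: CDB Add1=4; issue SUB r2<-Add1  regs: r0:Mul1,r1:4,r2:Add1,r3:8
  c5: stall  regs: r0:Mul1,r1:4,r2:Add1,r3:8
  c6: CDB Mul1=10; issue MUL r1<-Mul1  regs: r0:10,r1:Mul1,r2:Add1,r3:8

STATUS = TAG Mul1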